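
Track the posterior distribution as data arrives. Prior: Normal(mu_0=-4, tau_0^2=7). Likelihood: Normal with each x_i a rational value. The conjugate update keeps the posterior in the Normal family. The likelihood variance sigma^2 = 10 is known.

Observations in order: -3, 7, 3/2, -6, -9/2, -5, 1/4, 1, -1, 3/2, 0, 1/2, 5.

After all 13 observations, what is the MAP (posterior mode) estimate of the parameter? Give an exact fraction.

obs 1: x=-3 → posterior Normal(-61/17, 70/17)
obs 2: x=7 → posterior Normal(-1/2, 35/12)
obs 3: x=3/2 → posterior Normal(-3/62, 70/31)
obs 4: x=-6 → posterior Normal(-87/76, 35/19)
obs 5: x=-9/2 → posterior Normal(-5/3, 14/9)
obs 6: x=-5 → posterior Normal(-55/26, 35/26)
obs 7: x=1/4 → posterior Normal(-433/236, 70/59)
obs 8: x=1 → posterior Normal(-135/88, 35/33)
obs 9: x=-1 → posterior Normal(-433/292, 70/73)
obs 10: x=3/2 → posterior Normal(-391/320, 7/8)
obs 11: x=0 → posterior Normal(-391/348, 70/87)
obs 12: x=1/2 → posterior Normal(-377/376, 35/47)
obs 13: x=5 → posterior Normal(-237/404, 70/101)

-237/404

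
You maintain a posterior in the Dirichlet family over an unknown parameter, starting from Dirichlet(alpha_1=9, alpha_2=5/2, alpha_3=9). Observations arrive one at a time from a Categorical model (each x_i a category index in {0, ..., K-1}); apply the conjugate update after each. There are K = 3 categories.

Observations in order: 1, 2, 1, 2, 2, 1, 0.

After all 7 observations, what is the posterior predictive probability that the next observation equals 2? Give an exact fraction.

24/55

obs 1: x=1 → posterior Dirichlet(9, 7/2, 9)
obs 2: x=2 → posterior Dirichlet(9, 7/2, 10)
obs 3: x=1 → posterior Dirichlet(9, 9/2, 10)
obs 4: x=2 → posterior Dirichlet(9, 9/2, 11)
obs 5: x=2 → posterior Dirichlet(9, 9/2, 12)
obs 6: x=1 → posterior Dirichlet(9, 11/2, 12)
obs 7: x=0 → posterior Dirichlet(10, 11/2, 12)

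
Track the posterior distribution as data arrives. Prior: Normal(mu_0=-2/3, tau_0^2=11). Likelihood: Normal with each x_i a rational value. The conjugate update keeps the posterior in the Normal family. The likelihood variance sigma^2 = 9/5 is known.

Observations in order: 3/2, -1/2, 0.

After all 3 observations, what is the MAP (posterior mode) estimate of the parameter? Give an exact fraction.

obs 1: x=3/2 → posterior Normal(153/128, 99/64)
obs 2: x=-1/2 → posterior Normal(7/17, 99/119)
obs 3: x=0 → posterior Normal(49/174, 33/58)

49/174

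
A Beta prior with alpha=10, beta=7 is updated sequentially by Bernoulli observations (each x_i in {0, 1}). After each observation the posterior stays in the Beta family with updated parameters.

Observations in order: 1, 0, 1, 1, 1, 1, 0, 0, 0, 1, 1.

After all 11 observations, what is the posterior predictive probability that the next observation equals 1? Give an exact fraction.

obs 1: x=1 → posterior Beta(11, 7)
obs 2: x=0 → posterior Beta(11, 8)
obs 3: x=1 → posterior Beta(12, 8)
obs 4: x=1 → posterior Beta(13, 8)
obs 5: x=1 → posterior Beta(14, 8)
obs 6: x=1 → posterior Beta(15, 8)
obs 7: x=0 → posterior Beta(15, 9)
obs 8: x=0 → posterior Beta(15, 10)
obs 9: x=0 → posterior Beta(15, 11)
obs 10: x=1 → posterior Beta(16, 11)
obs 11: x=1 → posterior Beta(17, 11)

17/28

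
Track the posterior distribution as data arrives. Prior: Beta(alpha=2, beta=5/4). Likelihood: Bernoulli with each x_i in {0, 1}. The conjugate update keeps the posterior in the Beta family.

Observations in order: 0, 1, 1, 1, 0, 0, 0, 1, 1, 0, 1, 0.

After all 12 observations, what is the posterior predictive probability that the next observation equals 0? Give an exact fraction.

29/61

obs 1: x=0 → posterior Beta(2, 9/4)
obs 2: x=1 → posterior Beta(3, 9/4)
obs 3: x=1 → posterior Beta(4, 9/4)
obs 4: x=1 → posterior Beta(5, 9/4)
obs 5: x=0 → posterior Beta(5, 13/4)
obs 6: x=0 → posterior Beta(5, 17/4)
obs 7: x=0 → posterior Beta(5, 21/4)
obs 8: x=1 → posterior Beta(6, 21/4)
obs 9: x=1 → posterior Beta(7, 21/4)
obs 10: x=0 → posterior Beta(7, 25/4)
obs 11: x=1 → posterior Beta(8, 25/4)
obs 12: x=0 → posterior Beta(8, 29/4)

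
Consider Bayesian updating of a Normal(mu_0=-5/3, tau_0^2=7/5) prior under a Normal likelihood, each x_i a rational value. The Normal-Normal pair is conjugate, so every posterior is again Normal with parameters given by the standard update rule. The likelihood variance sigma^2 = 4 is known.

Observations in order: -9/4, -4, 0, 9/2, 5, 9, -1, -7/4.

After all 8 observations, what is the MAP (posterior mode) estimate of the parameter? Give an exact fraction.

obs 1: x=-9/4 → posterior Normal(-589/324, 28/27)
obs 2: x=-4 → posterior Normal(-925/408, 14/17)
obs 3: x=0 → posterior Normal(-925/492, 28/41)
obs 4: x=9/2 → posterior Normal(-547/576, 7/12)
obs 5: x=5 → posterior Normal(-127/660, 28/55)
obs 6: x=9 → posterior Normal(629/744, 14/31)
obs 7: x=-1 → posterior Normal(545/828, 28/69)
obs 8: x=-7/4 → posterior Normal(199/456, 7/19)

199/456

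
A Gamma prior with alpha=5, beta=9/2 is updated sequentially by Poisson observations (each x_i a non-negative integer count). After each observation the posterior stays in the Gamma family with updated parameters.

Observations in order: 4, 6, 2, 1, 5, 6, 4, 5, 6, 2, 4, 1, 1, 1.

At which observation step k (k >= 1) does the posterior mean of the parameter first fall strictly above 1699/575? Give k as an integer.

obs 1: x=4 → posterior Gamma(9, 11/2)
obs 2: x=6 → posterior Gamma(15, 13/2)
obs 3: x=2 → posterior Gamma(17, 15/2)
obs 4: x=1 → posterior Gamma(18, 17/2)
obs 5: x=5 → posterior Gamma(23, 19/2)
obs 6: x=6 → posterior Gamma(29, 21/2)
obs 7: x=4 → posterior Gamma(33, 23/2)
obs 8: x=5 → posterior Gamma(38, 25/2)
obs 9: x=6 → posterior Gamma(44, 27/2)
obs 10: x=2 → posterior Gamma(46, 29/2)
obs 11: x=4 → posterior Gamma(50, 31/2)
obs 12: x=1 → posterior Gamma(51, 33/2)
obs 13: x=1 → posterior Gamma(52, 35/2)
obs 14: x=1 → posterior Gamma(53, 37/2)

k = 8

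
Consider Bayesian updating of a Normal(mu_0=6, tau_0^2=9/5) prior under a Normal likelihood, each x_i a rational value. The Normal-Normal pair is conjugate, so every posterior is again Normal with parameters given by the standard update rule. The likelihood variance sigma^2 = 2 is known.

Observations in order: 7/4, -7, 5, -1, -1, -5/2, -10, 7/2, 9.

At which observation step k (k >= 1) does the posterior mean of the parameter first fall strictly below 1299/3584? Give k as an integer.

k = 6

obs 1: x=7/4 → posterior Normal(303/76, 18/19)
obs 2: x=-7 → posterior Normal(51/112, 9/14)
obs 3: x=5 → posterior Normal(231/148, 18/37)
obs 4: x=-1 → posterior Normal(195/184, 9/23)
obs 5: x=-1 → posterior Normal(159/220, 18/55)
obs 6: x=-5/2 → posterior Normal(69/256, 9/32)
obs 7: x=-10 → posterior Normal(-291/292, 18/73)
obs 8: x=7/2 → posterior Normal(-165/328, 9/41)
obs 9: x=9 → posterior Normal(159/364, 18/91)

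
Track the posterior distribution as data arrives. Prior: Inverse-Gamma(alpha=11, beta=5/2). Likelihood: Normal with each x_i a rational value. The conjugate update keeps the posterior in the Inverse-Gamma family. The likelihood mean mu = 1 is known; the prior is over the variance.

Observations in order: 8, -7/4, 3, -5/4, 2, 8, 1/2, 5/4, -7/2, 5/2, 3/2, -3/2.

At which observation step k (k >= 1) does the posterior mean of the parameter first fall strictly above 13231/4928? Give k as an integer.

k = 2

obs 1: x=8 → posterior Inverse-Gamma(23/2, 27)
obs 2: x=-7/4 → posterior Inverse-Gamma(12, 985/32)
obs 3: x=3 → posterior Inverse-Gamma(25/2, 1049/32)
obs 4: x=-5/4 → posterior Inverse-Gamma(13, 565/16)
obs 5: x=2 → posterior Inverse-Gamma(27/2, 573/16)
obs 6: x=8 → posterior Inverse-Gamma(14, 965/16)
obs 7: x=1/2 → posterior Inverse-Gamma(29/2, 967/16)
obs 8: x=5/4 → posterior Inverse-Gamma(15, 1935/32)
obs 9: x=-7/2 → posterior Inverse-Gamma(31/2, 2259/32)
obs 10: x=5/2 → posterior Inverse-Gamma(16, 2295/32)
obs 11: x=3/2 → posterior Inverse-Gamma(33/2, 2299/32)
obs 12: x=-3/2 → posterior Inverse-Gamma(17, 2399/32)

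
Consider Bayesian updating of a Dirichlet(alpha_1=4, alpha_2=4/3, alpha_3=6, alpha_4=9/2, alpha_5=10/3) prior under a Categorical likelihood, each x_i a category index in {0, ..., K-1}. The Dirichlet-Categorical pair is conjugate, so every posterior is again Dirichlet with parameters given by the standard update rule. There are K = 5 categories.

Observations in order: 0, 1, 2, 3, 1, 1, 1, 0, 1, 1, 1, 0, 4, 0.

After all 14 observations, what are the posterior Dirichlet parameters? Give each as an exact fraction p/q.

alpha_1=8, alpha_2=25/3, alpha_3=7, alpha_4=11/2, alpha_5=13/3

obs 1: x=0 → posterior Dirichlet(5, 4/3, 6, 9/2, 10/3)
obs 2: x=1 → posterior Dirichlet(5, 7/3, 6, 9/2, 10/3)
obs 3: x=2 → posterior Dirichlet(5, 7/3, 7, 9/2, 10/3)
obs 4: x=3 → posterior Dirichlet(5, 7/3, 7, 11/2, 10/3)
obs 5: x=1 → posterior Dirichlet(5, 10/3, 7, 11/2, 10/3)
obs 6: x=1 → posterior Dirichlet(5, 13/3, 7, 11/2, 10/3)
obs 7: x=1 → posterior Dirichlet(5, 16/3, 7, 11/2, 10/3)
obs 8: x=0 → posterior Dirichlet(6, 16/3, 7, 11/2, 10/3)
obs 9: x=1 → posterior Dirichlet(6, 19/3, 7, 11/2, 10/3)
obs 10: x=1 → posterior Dirichlet(6, 22/3, 7, 11/2, 10/3)
obs 11: x=1 → posterior Dirichlet(6, 25/3, 7, 11/2, 10/3)
obs 12: x=0 → posterior Dirichlet(7, 25/3, 7, 11/2, 10/3)
obs 13: x=4 → posterior Dirichlet(7, 25/3, 7, 11/2, 13/3)
obs 14: x=0 → posterior Dirichlet(8, 25/3, 7, 11/2, 13/3)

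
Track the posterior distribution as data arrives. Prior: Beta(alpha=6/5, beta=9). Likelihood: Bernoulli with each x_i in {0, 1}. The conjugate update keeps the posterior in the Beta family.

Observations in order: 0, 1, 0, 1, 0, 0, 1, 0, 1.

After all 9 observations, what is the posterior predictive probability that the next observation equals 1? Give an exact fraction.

13/48

obs 1: x=0 → posterior Beta(6/5, 10)
obs 2: x=1 → posterior Beta(11/5, 10)
obs 3: x=0 → posterior Beta(11/5, 11)
obs 4: x=1 → posterior Beta(16/5, 11)
obs 5: x=0 → posterior Beta(16/5, 12)
obs 6: x=0 → posterior Beta(16/5, 13)
obs 7: x=1 → posterior Beta(21/5, 13)
obs 8: x=0 → posterior Beta(21/5, 14)
obs 9: x=1 → posterior Beta(26/5, 14)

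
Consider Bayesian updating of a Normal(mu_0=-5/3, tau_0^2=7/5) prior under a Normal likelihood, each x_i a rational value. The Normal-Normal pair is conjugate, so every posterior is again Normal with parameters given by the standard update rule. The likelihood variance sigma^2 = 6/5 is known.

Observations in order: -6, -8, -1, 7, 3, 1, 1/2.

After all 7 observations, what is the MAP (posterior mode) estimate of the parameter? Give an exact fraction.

obs 1: x=-6 → posterior Normal(-4, 42/65)
obs 2: x=-8 → posterior Normal(-27/5, 21/50)
obs 3: x=-1 → posterior Normal(-115/27, 14/45)
obs 4: x=7 → posterior Normal(-33/17, 21/85)
obs 5: x=3 → posterior Normal(-45/41, 42/205)
obs 6: x=1 → posterior Normal(-19/24, 7/40)
obs 7: x=1/2 → posterior Normal(-69/110, 42/275)

-69/110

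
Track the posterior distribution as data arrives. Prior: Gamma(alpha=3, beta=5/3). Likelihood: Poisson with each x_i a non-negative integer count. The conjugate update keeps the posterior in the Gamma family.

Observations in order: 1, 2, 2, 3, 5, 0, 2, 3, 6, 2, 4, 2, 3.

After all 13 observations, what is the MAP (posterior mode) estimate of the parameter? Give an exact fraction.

obs 1: x=1 → posterior Gamma(4, 8/3)
obs 2: x=2 → posterior Gamma(6, 11/3)
obs 3: x=2 → posterior Gamma(8, 14/3)
obs 4: x=3 → posterior Gamma(11, 17/3)
obs 5: x=5 → posterior Gamma(16, 20/3)
obs 6: x=0 → posterior Gamma(16, 23/3)
obs 7: x=2 → posterior Gamma(18, 26/3)
obs 8: x=3 → posterior Gamma(21, 29/3)
obs 9: x=6 → posterior Gamma(27, 32/3)
obs 10: x=2 → posterior Gamma(29, 35/3)
obs 11: x=4 → posterior Gamma(33, 38/3)
obs 12: x=2 → posterior Gamma(35, 41/3)
obs 13: x=3 → posterior Gamma(38, 44/3)

111/44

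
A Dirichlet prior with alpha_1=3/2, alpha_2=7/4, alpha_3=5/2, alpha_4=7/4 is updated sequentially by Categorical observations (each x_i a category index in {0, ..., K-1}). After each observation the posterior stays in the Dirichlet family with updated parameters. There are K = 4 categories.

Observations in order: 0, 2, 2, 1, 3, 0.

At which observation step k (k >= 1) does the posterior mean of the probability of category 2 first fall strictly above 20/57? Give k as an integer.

k = 2

obs 1: x=0 → posterior Dirichlet(5/2, 7/4, 5/2, 7/4)
obs 2: x=2 → posterior Dirichlet(5/2, 7/4, 7/2, 7/4)
obs 3: x=2 → posterior Dirichlet(5/2, 7/4, 9/2, 7/4)
obs 4: x=1 → posterior Dirichlet(5/2, 11/4, 9/2, 7/4)
obs 5: x=3 → posterior Dirichlet(5/2, 11/4, 9/2, 11/4)
obs 6: x=0 → posterior Dirichlet(7/2, 11/4, 9/2, 11/4)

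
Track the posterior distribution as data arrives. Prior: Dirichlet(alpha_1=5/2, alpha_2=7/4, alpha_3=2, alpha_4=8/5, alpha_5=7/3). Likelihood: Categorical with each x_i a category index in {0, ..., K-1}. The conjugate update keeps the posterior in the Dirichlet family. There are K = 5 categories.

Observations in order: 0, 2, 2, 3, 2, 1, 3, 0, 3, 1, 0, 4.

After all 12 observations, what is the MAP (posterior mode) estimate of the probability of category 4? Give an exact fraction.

140/1031

obs 1: x=0 → posterior Dirichlet(7/2, 7/4, 2, 8/5, 7/3)
obs 2: x=2 → posterior Dirichlet(7/2, 7/4, 3, 8/5, 7/3)
obs 3: x=2 → posterior Dirichlet(7/2, 7/4, 4, 8/5, 7/3)
obs 4: x=3 → posterior Dirichlet(7/2, 7/4, 4, 13/5, 7/3)
obs 5: x=2 → posterior Dirichlet(7/2, 7/4, 5, 13/5, 7/3)
obs 6: x=1 → posterior Dirichlet(7/2, 11/4, 5, 13/5, 7/3)
obs 7: x=3 → posterior Dirichlet(7/2, 11/4, 5, 18/5, 7/3)
obs 8: x=0 → posterior Dirichlet(9/2, 11/4, 5, 18/5, 7/3)
obs 9: x=3 → posterior Dirichlet(9/2, 11/4, 5, 23/5, 7/3)
obs 10: x=1 → posterior Dirichlet(9/2, 15/4, 5, 23/5, 7/3)
obs 11: x=0 → posterior Dirichlet(11/2, 15/4, 5, 23/5, 7/3)
obs 12: x=4 → posterior Dirichlet(11/2, 15/4, 5, 23/5, 10/3)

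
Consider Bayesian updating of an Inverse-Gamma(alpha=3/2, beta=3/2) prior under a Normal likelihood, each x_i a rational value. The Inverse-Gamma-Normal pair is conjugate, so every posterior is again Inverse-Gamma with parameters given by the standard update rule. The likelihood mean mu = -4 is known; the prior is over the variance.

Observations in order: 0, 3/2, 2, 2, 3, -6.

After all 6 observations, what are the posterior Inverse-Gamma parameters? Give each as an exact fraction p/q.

alpha=9/2, beta=697/8

obs 1: x=0 → posterior Inverse-Gamma(2, 19/2)
obs 2: x=3/2 → posterior Inverse-Gamma(5/2, 197/8)
obs 3: x=2 → posterior Inverse-Gamma(3, 341/8)
obs 4: x=2 → posterior Inverse-Gamma(7/2, 485/8)
obs 5: x=3 → posterior Inverse-Gamma(4, 681/8)
obs 6: x=-6 → posterior Inverse-Gamma(9/2, 697/8)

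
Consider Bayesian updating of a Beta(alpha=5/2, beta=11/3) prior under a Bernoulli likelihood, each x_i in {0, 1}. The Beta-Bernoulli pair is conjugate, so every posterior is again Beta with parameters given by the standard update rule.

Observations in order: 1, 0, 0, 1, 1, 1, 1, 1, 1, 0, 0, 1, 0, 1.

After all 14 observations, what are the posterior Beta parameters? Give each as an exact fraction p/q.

alpha=23/2, beta=26/3

obs 1: x=1 → posterior Beta(7/2, 11/3)
obs 2: x=0 → posterior Beta(7/2, 14/3)
obs 3: x=0 → posterior Beta(7/2, 17/3)
obs 4: x=1 → posterior Beta(9/2, 17/3)
obs 5: x=1 → posterior Beta(11/2, 17/3)
obs 6: x=1 → posterior Beta(13/2, 17/3)
obs 7: x=1 → posterior Beta(15/2, 17/3)
obs 8: x=1 → posterior Beta(17/2, 17/3)
obs 9: x=1 → posterior Beta(19/2, 17/3)
obs 10: x=0 → posterior Beta(19/2, 20/3)
obs 11: x=0 → posterior Beta(19/2, 23/3)
obs 12: x=1 → posterior Beta(21/2, 23/3)
obs 13: x=0 → posterior Beta(21/2, 26/3)
obs 14: x=1 → posterior Beta(23/2, 26/3)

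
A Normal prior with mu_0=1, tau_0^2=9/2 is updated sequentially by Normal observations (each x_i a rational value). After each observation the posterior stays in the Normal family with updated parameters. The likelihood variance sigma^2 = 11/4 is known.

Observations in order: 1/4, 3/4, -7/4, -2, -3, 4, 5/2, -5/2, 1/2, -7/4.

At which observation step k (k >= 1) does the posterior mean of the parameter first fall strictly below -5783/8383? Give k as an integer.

obs 1: x=1/4 → posterior Normal(31/58, 99/58)
obs 2: x=3/4 → posterior Normal(29/47, 99/94)
obs 3: x=-7/4 → posterior Normal(-1/26, 99/130)
obs 4: x=-2 → posterior Normal(-77/166, 99/166)
obs 5: x=-3 → posterior Normal(-185/202, 99/202)
obs 6: x=4 → posterior Normal(-41/238, 99/238)
obs 7: x=5/2 → posterior Normal(49/274, 99/274)
obs 8: x=-5/2 → posterior Normal(-41/310, 99/310)
obs 9: x=1/2 → posterior Normal(-23/346, 99/346)
obs 10: x=-7/4 → posterior Normal(-43/191, 99/382)

k = 5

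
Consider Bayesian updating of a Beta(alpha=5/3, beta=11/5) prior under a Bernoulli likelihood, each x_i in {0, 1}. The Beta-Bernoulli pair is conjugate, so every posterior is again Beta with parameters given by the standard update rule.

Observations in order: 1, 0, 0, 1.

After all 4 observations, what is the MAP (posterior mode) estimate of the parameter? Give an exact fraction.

obs 1: x=1 → posterior Beta(8/3, 11/5)
obs 2: x=0 → posterior Beta(8/3, 16/5)
obs 3: x=0 → posterior Beta(8/3, 21/5)
obs 4: x=1 → posterior Beta(11/3, 21/5)

5/11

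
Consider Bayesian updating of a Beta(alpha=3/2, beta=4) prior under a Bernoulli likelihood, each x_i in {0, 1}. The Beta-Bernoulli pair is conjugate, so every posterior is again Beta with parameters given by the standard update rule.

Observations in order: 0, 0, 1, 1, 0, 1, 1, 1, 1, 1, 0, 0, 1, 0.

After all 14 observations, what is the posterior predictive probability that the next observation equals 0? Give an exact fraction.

20/39

obs 1: x=0 → posterior Beta(3/2, 5)
obs 2: x=0 → posterior Beta(3/2, 6)
obs 3: x=1 → posterior Beta(5/2, 6)
obs 4: x=1 → posterior Beta(7/2, 6)
obs 5: x=0 → posterior Beta(7/2, 7)
obs 6: x=1 → posterior Beta(9/2, 7)
obs 7: x=1 → posterior Beta(11/2, 7)
obs 8: x=1 → posterior Beta(13/2, 7)
obs 9: x=1 → posterior Beta(15/2, 7)
obs 10: x=1 → posterior Beta(17/2, 7)
obs 11: x=0 → posterior Beta(17/2, 8)
obs 12: x=0 → posterior Beta(17/2, 9)
obs 13: x=1 → posterior Beta(19/2, 9)
obs 14: x=0 → posterior Beta(19/2, 10)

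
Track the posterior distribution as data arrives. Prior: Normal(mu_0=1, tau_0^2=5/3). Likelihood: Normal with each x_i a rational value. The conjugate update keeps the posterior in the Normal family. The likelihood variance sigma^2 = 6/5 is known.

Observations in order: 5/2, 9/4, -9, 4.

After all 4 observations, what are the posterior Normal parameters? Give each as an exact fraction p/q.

obs 1: x=5/2 → posterior Normal(161/86, 30/43)
obs 2: x=9/4 → posterior Normal(547/272, 15/34)
obs 3: x=-9 → posterior Normal(-353/372, 10/31)
obs 4: x=4 → posterior Normal(47/472, 15/59)

mu_0=47/472, tau_0^2=15/59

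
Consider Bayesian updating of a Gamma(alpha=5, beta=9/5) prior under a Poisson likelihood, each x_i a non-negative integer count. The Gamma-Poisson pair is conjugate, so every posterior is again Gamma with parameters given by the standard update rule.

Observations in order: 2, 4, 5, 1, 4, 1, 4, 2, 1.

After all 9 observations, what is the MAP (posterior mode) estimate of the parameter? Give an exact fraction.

70/27

obs 1: x=2 → posterior Gamma(7, 14/5)
obs 2: x=4 → posterior Gamma(11, 19/5)
obs 3: x=5 → posterior Gamma(16, 24/5)
obs 4: x=1 → posterior Gamma(17, 29/5)
obs 5: x=4 → posterior Gamma(21, 34/5)
obs 6: x=1 → posterior Gamma(22, 39/5)
obs 7: x=4 → posterior Gamma(26, 44/5)
obs 8: x=2 → posterior Gamma(28, 49/5)
obs 9: x=1 → posterior Gamma(29, 54/5)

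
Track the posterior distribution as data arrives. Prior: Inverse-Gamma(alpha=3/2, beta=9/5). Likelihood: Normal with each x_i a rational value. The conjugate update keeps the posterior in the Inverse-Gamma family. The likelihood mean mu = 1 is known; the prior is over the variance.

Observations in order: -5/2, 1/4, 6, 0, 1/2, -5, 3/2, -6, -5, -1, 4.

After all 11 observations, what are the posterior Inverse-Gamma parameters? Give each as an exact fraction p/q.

alpha=7, beta=14153/160

obs 1: x=-5/2 → posterior Inverse-Gamma(2, 317/40)
obs 2: x=1/4 → posterior Inverse-Gamma(5/2, 1313/160)
obs 3: x=6 → posterior Inverse-Gamma(3, 3313/160)
obs 4: x=0 → posterior Inverse-Gamma(7/2, 3393/160)
obs 5: x=1/2 → posterior Inverse-Gamma(4, 3413/160)
obs 6: x=-5 → posterior Inverse-Gamma(9/2, 6293/160)
obs 7: x=3/2 → posterior Inverse-Gamma(5, 6313/160)
obs 8: x=-6 → posterior Inverse-Gamma(11/2, 10233/160)
obs 9: x=-5 → posterior Inverse-Gamma(6, 13113/160)
obs 10: x=-1 → posterior Inverse-Gamma(13/2, 13433/160)
obs 11: x=4 → posterior Inverse-Gamma(7, 14153/160)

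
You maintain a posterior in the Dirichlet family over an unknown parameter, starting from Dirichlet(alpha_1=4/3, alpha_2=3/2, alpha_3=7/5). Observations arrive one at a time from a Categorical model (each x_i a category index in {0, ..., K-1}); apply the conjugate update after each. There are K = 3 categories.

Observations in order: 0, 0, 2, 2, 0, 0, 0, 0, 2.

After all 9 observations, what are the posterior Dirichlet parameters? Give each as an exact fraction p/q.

alpha_1=22/3, alpha_2=3/2, alpha_3=22/5

obs 1: x=0 → posterior Dirichlet(7/3, 3/2, 7/5)
obs 2: x=0 → posterior Dirichlet(10/3, 3/2, 7/5)
obs 3: x=2 → posterior Dirichlet(10/3, 3/2, 12/5)
obs 4: x=2 → posterior Dirichlet(10/3, 3/2, 17/5)
obs 5: x=0 → posterior Dirichlet(13/3, 3/2, 17/5)
obs 6: x=0 → posterior Dirichlet(16/3, 3/2, 17/5)
obs 7: x=0 → posterior Dirichlet(19/3, 3/2, 17/5)
obs 8: x=0 → posterior Dirichlet(22/3, 3/2, 17/5)
obs 9: x=2 → posterior Dirichlet(22/3, 3/2, 22/5)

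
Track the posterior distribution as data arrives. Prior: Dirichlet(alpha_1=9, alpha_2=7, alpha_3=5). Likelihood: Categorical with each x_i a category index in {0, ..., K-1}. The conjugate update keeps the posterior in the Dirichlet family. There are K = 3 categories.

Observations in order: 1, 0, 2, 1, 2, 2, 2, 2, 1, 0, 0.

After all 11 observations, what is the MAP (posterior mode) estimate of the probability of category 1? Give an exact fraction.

9/29

obs 1: x=1 → posterior Dirichlet(9, 8, 5)
obs 2: x=0 → posterior Dirichlet(10, 8, 5)
obs 3: x=2 → posterior Dirichlet(10, 8, 6)
obs 4: x=1 → posterior Dirichlet(10, 9, 6)
obs 5: x=2 → posterior Dirichlet(10, 9, 7)
obs 6: x=2 → posterior Dirichlet(10, 9, 8)
obs 7: x=2 → posterior Dirichlet(10, 9, 9)
obs 8: x=2 → posterior Dirichlet(10, 9, 10)
obs 9: x=1 → posterior Dirichlet(10, 10, 10)
obs 10: x=0 → posterior Dirichlet(11, 10, 10)
obs 11: x=0 → posterior Dirichlet(12, 10, 10)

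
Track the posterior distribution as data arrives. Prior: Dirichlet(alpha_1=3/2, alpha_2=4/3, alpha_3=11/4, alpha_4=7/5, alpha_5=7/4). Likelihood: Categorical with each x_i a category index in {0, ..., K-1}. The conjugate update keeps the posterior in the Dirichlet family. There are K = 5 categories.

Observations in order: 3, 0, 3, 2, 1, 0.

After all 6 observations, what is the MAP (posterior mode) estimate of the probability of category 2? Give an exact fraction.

165/584

obs 1: x=3 → posterior Dirichlet(3/2, 4/3, 11/4, 12/5, 7/4)
obs 2: x=0 → posterior Dirichlet(5/2, 4/3, 11/4, 12/5, 7/4)
obs 3: x=3 → posterior Dirichlet(5/2, 4/3, 11/4, 17/5, 7/4)
obs 4: x=2 → posterior Dirichlet(5/2, 4/3, 15/4, 17/5, 7/4)
obs 5: x=1 → posterior Dirichlet(5/2, 7/3, 15/4, 17/5, 7/4)
obs 6: x=0 → posterior Dirichlet(7/2, 7/3, 15/4, 17/5, 7/4)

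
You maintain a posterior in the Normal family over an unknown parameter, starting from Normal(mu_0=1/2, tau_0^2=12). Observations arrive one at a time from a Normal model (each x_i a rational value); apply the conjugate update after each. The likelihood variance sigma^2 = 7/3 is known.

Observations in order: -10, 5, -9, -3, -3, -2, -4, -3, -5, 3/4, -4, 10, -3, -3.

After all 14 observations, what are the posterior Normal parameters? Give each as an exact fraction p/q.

mu_0=-341/146, tau_0^2=12/73

obs 1: x=-10 → posterior Normal(-713/86, 84/43)
obs 2: x=5 → posterior Normal(-353/158, 84/79)
obs 3: x=-9 → posterior Normal(-1001/230, 84/115)
obs 4: x=-3 → posterior Normal(-1217/302, 84/151)
obs 5: x=-3 → posterior Normal(-1433/374, 84/187)
obs 6: x=-2 → posterior Normal(-1577/446, 84/223)
obs 7: x=-4 → posterior Normal(-1865/518, 12/37)
obs 8: x=-3 → posterior Normal(-2081/590, 84/295)
obs 9: x=-5 → posterior Normal(-2441/662, 84/331)
obs 10: x=3/4 → posterior Normal(-2387/734, 84/367)
obs 11: x=-4 → posterior Normal(-2675/806, 84/403)
obs 12: x=10 → posterior Normal(-1955/878, 84/439)
obs 13: x=-3 → posterior Normal(-2171/950, 84/475)
obs 14: x=-3 → posterior Normal(-341/146, 12/73)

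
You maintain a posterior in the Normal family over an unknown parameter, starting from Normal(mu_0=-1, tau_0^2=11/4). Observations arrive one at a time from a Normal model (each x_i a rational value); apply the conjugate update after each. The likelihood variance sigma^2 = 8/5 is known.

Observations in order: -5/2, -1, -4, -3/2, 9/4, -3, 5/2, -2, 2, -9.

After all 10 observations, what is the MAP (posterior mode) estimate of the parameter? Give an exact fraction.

obs 1: x=-5/2 → posterior Normal(-113/58, 88/87)
obs 2: x=-1 → posterior Normal(-449/284, 44/71)
obs 3: x=-4 → posterior Normal(-889/394, 88/197)
obs 4: x=-3/2 → posterior Normal(-527/252, 22/63)
obs 5: x=9/4 → posterior Normal(-1613/1228, 88/307)
obs 6: x=-3 → posterior Normal(-2273/1448, 44/181)
obs 7: x=5/2 → posterior Normal(-1723/1668, 88/417)
obs 8: x=-2 → posterior Normal(-2163/1888, 11/59)
obs 9: x=2 → posterior Normal(-1723/2108, 88/527)
obs 10: x=-9 → posterior Normal(-3703/2328, 44/291)

-3703/2328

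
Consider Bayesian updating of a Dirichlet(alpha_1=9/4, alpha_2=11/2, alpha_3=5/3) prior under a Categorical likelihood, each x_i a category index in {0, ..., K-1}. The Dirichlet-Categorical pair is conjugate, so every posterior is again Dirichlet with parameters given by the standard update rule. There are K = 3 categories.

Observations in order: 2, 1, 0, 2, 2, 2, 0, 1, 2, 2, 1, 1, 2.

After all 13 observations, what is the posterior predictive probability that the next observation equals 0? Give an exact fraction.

obs 1: x=2 → posterior Dirichlet(9/4, 11/2, 8/3)
obs 2: x=1 → posterior Dirichlet(9/4, 13/2, 8/3)
obs 3: x=0 → posterior Dirichlet(13/4, 13/2, 8/3)
obs 4: x=2 → posterior Dirichlet(13/4, 13/2, 11/3)
obs 5: x=2 → posterior Dirichlet(13/4, 13/2, 14/3)
obs 6: x=2 → posterior Dirichlet(13/4, 13/2, 17/3)
obs 7: x=0 → posterior Dirichlet(17/4, 13/2, 17/3)
obs 8: x=1 → posterior Dirichlet(17/4, 15/2, 17/3)
obs 9: x=2 → posterior Dirichlet(17/4, 15/2, 20/3)
obs 10: x=2 → posterior Dirichlet(17/4, 15/2, 23/3)
obs 11: x=1 → posterior Dirichlet(17/4, 17/2, 23/3)
obs 12: x=1 → posterior Dirichlet(17/4, 19/2, 23/3)
obs 13: x=2 → posterior Dirichlet(17/4, 19/2, 26/3)

51/269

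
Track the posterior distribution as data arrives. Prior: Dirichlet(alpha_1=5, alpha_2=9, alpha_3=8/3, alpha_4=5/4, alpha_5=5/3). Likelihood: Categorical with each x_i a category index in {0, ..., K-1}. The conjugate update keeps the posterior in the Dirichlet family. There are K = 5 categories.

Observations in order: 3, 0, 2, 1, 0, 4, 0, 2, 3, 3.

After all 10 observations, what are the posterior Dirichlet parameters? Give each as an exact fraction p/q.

alpha_1=8, alpha_2=10, alpha_3=14/3, alpha_4=17/4, alpha_5=8/3

obs 1: x=3 → posterior Dirichlet(5, 9, 8/3, 9/4, 5/3)
obs 2: x=0 → posterior Dirichlet(6, 9, 8/3, 9/4, 5/3)
obs 3: x=2 → posterior Dirichlet(6, 9, 11/3, 9/4, 5/3)
obs 4: x=1 → posterior Dirichlet(6, 10, 11/3, 9/4, 5/3)
obs 5: x=0 → posterior Dirichlet(7, 10, 11/3, 9/4, 5/3)
obs 6: x=4 → posterior Dirichlet(7, 10, 11/3, 9/4, 8/3)
obs 7: x=0 → posterior Dirichlet(8, 10, 11/3, 9/4, 8/3)
obs 8: x=2 → posterior Dirichlet(8, 10, 14/3, 9/4, 8/3)
obs 9: x=3 → posterior Dirichlet(8, 10, 14/3, 13/4, 8/3)
obs 10: x=3 → posterior Dirichlet(8, 10, 14/3, 17/4, 8/3)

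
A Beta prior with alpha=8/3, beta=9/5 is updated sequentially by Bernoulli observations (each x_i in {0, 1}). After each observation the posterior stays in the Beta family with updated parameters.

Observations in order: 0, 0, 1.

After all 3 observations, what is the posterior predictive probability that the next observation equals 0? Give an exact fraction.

57/112

obs 1: x=0 → posterior Beta(8/3, 14/5)
obs 2: x=0 → posterior Beta(8/3, 19/5)
obs 3: x=1 → posterior Beta(11/3, 19/5)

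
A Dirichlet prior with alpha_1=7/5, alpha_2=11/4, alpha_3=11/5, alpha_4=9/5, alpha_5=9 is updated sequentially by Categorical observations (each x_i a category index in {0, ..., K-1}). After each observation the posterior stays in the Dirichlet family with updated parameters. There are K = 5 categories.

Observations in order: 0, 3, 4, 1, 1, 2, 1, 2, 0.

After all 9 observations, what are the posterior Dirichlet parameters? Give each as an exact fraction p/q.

alpha_1=17/5, alpha_2=23/4, alpha_3=21/5, alpha_4=14/5, alpha_5=10

obs 1: x=0 → posterior Dirichlet(12/5, 11/4, 11/5, 9/5, 9)
obs 2: x=3 → posterior Dirichlet(12/5, 11/4, 11/5, 14/5, 9)
obs 3: x=4 → posterior Dirichlet(12/5, 11/4, 11/5, 14/5, 10)
obs 4: x=1 → posterior Dirichlet(12/5, 15/4, 11/5, 14/5, 10)
obs 5: x=1 → posterior Dirichlet(12/5, 19/4, 11/5, 14/5, 10)
obs 6: x=2 → posterior Dirichlet(12/5, 19/4, 16/5, 14/5, 10)
obs 7: x=1 → posterior Dirichlet(12/5, 23/4, 16/5, 14/5, 10)
obs 8: x=2 → posterior Dirichlet(12/5, 23/4, 21/5, 14/5, 10)
obs 9: x=0 → posterior Dirichlet(17/5, 23/4, 21/5, 14/5, 10)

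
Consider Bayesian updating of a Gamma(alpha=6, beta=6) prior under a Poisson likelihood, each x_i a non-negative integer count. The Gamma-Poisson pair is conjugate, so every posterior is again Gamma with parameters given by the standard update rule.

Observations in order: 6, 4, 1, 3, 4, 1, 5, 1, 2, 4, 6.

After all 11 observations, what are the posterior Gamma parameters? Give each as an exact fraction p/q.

alpha=43, beta=17

obs 1: x=6 → posterior Gamma(12, 7)
obs 2: x=4 → posterior Gamma(16, 8)
obs 3: x=1 → posterior Gamma(17, 9)
obs 4: x=3 → posterior Gamma(20, 10)
obs 5: x=4 → posterior Gamma(24, 11)
obs 6: x=1 → posterior Gamma(25, 12)
obs 7: x=5 → posterior Gamma(30, 13)
obs 8: x=1 → posterior Gamma(31, 14)
obs 9: x=2 → posterior Gamma(33, 15)
obs 10: x=4 → posterior Gamma(37, 16)
obs 11: x=6 → posterior Gamma(43, 17)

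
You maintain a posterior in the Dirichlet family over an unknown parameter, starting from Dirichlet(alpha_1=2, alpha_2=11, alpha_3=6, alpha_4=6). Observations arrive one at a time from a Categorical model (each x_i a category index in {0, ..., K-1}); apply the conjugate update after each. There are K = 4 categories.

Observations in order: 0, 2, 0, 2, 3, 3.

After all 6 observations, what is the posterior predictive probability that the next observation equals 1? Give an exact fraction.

obs 1: x=0 → posterior Dirichlet(3, 11, 6, 6)
obs 2: x=2 → posterior Dirichlet(3, 11, 7, 6)
obs 3: x=0 → posterior Dirichlet(4, 11, 7, 6)
obs 4: x=2 → posterior Dirichlet(4, 11, 8, 6)
obs 5: x=3 → posterior Dirichlet(4, 11, 8, 7)
obs 6: x=3 → posterior Dirichlet(4, 11, 8, 8)

11/31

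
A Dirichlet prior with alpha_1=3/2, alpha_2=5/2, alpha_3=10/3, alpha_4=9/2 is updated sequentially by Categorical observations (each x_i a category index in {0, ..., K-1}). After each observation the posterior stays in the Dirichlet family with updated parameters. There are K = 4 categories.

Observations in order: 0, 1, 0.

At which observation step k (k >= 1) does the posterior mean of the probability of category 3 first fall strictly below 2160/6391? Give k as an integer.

k = 2

obs 1: x=0 → posterior Dirichlet(5/2, 5/2, 10/3, 9/2)
obs 2: x=1 → posterior Dirichlet(5/2, 7/2, 10/3, 9/2)
obs 3: x=0 → posterior Dirichlet(7/2, 7/2, 10/3, 9/2)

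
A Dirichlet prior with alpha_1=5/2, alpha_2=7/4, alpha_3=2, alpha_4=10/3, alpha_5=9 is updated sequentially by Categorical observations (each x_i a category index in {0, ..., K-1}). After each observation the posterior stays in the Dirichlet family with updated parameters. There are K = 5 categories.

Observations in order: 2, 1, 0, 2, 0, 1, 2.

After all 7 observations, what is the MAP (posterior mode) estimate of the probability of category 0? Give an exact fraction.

obs 1: x=2 → posterior Dirichlet(5/2, 7/4, 3, 10/3, 9)
obs 2: x=1 → posterior Dirichlet(5/2, 11/4, 3, 10/3, 9)
obs 3: x=0 → posterior Dirichlet(7/2, 11/4, 3, 10/3, 9)
obs 4: x=2 → posterior Dirichlet(7/2, 11/4, 4, 10/3, 9)
obs 5: x=0 → posterior Dirichlet(9/2, 11/4, 4, 10/3, 9)
obs 6: x=1 → posterior Dirichlet(9/2, 15/4, 4, 10/3, 9)
obs 7: x=2 → posterior Dirichlet(9/2, 15/4, 5, 10/3, 9)

42/247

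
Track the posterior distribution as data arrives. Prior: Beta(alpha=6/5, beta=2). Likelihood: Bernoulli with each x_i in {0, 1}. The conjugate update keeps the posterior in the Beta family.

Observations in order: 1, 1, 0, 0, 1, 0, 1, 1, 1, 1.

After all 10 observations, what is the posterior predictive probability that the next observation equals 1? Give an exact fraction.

41/66

obs 1: x=1 → posterior Beta(11/5, 2)
obs 2: x=1 → posterior Beta(16/5, 2)
obs 3: x=0 → posterior Beta(16/5, 3)
obs 4: x=0 → posterior Beta(16/5, 4)
obs 5: x=1 → posterior Beta(21/5, 4)
obs 6: x=0 → posterior Beta(21/5, 5)
obs 7: x=1 → posterior Beta(26/5, 5)
obs 8: x=1 → posterior Beta(31/5, 5)
obs 9: x=1 → posterior Beta(36/5, 5)
obs 10: x=1 → posterior Beta(41/5, 5)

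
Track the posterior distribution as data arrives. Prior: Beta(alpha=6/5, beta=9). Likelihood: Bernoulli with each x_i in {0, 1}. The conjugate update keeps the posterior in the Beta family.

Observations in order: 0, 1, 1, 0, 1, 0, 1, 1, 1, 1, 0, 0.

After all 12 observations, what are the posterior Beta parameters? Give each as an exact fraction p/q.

alpha=41/5, beta=14

obs 1: x=0 → posterior Beta(6/5, 10)
obs 2: x=1 → posterior Beta(11/5, 10)
obs 3: x=1 → posterior Beta(16/5, 10)
obs 4: x=0 → posterior Beta(16/5, 11)
obs 5: x=1 → posterior Beta(21/5, 11)
obs 6: x=0 → posterior Beta(21/5, 12)
obs 7: x=1 → posterior Beta(26/5, 12)
obs 8: x=1 → posterior Beta(31/5, 12)
obs 9: x=1 → posterior Beta(36/5, 12)
obs 10: x=1 → posterior Beta(41/5, 12)
obs 11: x=0 → posterior Beta(41/5, 13)
obs 12: x=0 → posterior Beta(41/5, 14)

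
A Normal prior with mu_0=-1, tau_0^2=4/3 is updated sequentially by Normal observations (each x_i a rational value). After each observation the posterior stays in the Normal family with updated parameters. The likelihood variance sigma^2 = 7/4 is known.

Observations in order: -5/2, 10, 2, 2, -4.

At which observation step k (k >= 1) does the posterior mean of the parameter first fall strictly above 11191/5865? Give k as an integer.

obs 1: x=-5/2 → posterior Normal(-61/37, 28/37)
obs 2: x=10 → posterior Normal(99/53, 28/53)
obs 3: x=2 → posterior Normal(131/69, 28/69)
obs 4: x=2 → posterior Normal(163/85, 28/85)
obs 5: x=-4 → posterior Normal(99/101, 28/101)

k = 4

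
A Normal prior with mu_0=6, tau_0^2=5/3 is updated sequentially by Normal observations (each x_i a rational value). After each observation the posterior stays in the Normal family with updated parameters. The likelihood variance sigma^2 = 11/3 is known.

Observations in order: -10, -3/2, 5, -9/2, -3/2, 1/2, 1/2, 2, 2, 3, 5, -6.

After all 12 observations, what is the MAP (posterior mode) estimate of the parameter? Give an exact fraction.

obs 1: x=-10 → posterior Normal(1, 55/48)
obs 2: x=-3/2 → posterior Normal(17/42, 55/63)
obs 3: x=5 → posterior Normal(67/52, 55/78)
obs 4: x=-9/2 → posterior Normal(11/31, 55/93)
obs 5: x=-3/2 → posterior Normal(7/72, 55/108)
obs 6: x=1/2 → posterior Normal(6/41, 55/123)
obs 7: x=1/2 → posterior Normal(17/92, 55/138)
obs 8: x=2 → posterior Normal(37/102, 55/153)
obs 9: x=2 → posterior Normal(57/112, 55/168)
obs 10: x=3 → posterior Normal(87/122, 55/183)
obs 11: x=5 → posterior Normal(137/132, 5/18)
obs 12: x=-6 → posterior Normal(77/142, 55/213)

77/142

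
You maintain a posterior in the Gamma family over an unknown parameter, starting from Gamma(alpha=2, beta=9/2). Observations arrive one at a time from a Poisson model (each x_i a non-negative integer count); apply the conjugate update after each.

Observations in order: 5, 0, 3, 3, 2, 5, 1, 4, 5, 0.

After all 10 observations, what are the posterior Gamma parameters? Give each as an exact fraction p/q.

alpha=30, beta=29/2

obs 1: x=5 → posterior Gamma(7, 11/2)
obs 2: x=0 → posterior Gamma(7, 13/2)
obs 3: x=3 → posterior Gamma(10, 15/2)
obs 4: x=3 → posterior Gamma(13, 17/2)
obs 5: x=2 → posterior Gamma(15, 19/2)
obs 6: x=5 → posterior Gamma(20, 21/2)
obs 7: x=1 → posterior Gamma(21, 23/2)
obs 8: x=4 → posterior Gamma(25, 25/2)
obs 9: x=5 → posterior Gamma(30, 27/2)
obs 10: x=0 → posterior Gamma(30, 29/2)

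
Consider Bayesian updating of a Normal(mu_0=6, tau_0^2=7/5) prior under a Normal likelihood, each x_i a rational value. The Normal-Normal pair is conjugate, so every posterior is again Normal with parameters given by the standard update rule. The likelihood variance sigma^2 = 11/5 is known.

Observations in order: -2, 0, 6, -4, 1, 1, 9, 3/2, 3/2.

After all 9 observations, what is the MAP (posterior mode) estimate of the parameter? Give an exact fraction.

82/37

obs 1: x=-2 → posterior Normal(26/9, 77/90)
obs 2: x=0 → posterior Normal(52/25, 77/125)
obs 3: x=6 → posterior Normal(47/16, 77/160)
obs 4: x=-4 → posterior Normal(22/13, 77/195)
obs 5: x=1 → posterior Normal(73/46, 77/230)
obs 6: x=1 → posterior Normal(80/53, 77/265)
obs 7: x=9 → posterior Normal(143/60, 77/300)
obs 8: x=3/2 → posterior Normal(307/134, 77/335)
obs 9: x=3/2 → posterior Normal(82/37, 77/370)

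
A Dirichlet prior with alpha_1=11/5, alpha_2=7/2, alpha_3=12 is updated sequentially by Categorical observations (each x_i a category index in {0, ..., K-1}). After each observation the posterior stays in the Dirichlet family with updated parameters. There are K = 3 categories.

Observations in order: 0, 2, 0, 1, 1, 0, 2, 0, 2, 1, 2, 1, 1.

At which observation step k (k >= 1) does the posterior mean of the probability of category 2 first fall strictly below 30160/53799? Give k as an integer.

k = 6

obs 1: x=0 → posterior Dirichlet(16/5, 7/2, 12)
obs 2: x=2 → posterior Dirichlet(16/5, 7/2, 13)
obs 3: x=0 → posterior Dirichlet(21/5, 7/2, 13)
obs 4: x=1 → posterior Dirichlet(21/5, 9/2, 13)
obs 5: x=1 → posterior Dirichlet(21/5, 11/2, 13)
obs 6: x=0 → posterior Dirichlet(26/5, 11/2, 13)
obs 7: x=2 → posterior Dirichlet(26/5, 11/2, 14)
obs 8: x=0 → posterior Dirichlet(31/5, 11/2, 14)
obs 9: x=2 → posterior Dirichlet(31/5, 11/2, 15)
obs 10: x=1 → posterior Dirichlet(31/5, 13/2, 15)
obs 11: x=2 → posterior Dirichlet(31/5, 13/2, 16)
obs 12: x=1 → posterior Dirichlet(31/5, 15/2, 16)
obs 13: x=1 → posterior Dirichlet(31/5, 17/2, 16)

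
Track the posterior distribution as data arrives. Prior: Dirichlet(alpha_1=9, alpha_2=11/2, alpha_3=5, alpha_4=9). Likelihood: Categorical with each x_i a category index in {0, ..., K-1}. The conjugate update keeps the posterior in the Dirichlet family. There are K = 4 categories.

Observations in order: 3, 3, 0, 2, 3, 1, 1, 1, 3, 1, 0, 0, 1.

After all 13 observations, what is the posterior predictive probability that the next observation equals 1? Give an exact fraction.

obs 1: x=3 → posterior Dirichlet(9, 11/2, 5, 10)
obs 2: x=3 → posterior Dirichlet(9, 11/2, 5, 11)
obs 3: x=0 → posterior Dirichlet(10, 11/2, 5, 11)
obs 4: x=2 → posterior Dirichlet(10, 11/2, 6, 11)
obs 5: x=3 → posterior Dirichlet(10, 11/2, 6, 12)
obs 6: x=1 → posterior Dirichlet(10, 13/2, 6, 12)
obs 7: x=1 → posterior Dirichlet(10, 15/2, 6, 12)
obs 8: x=1 → posterior Dirichlet(10, 17/2, 6, 12)
obs 9: x=3 → posterior Dirichlet(10, 17/2, 6, 13)
obs 10: x=1 → posterior Dirichlet(10, 19/2, 6, 13)
obs 11: x=0 → posterior Dirichlet(11, 19/2, 6, 13)
obs 12: x=0 → posterior Dirichlet(12, 19/2, 6, 13)
obs 13: x=1 → posterior Dirichlet(12, 21/2, 6, 13)

21/83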